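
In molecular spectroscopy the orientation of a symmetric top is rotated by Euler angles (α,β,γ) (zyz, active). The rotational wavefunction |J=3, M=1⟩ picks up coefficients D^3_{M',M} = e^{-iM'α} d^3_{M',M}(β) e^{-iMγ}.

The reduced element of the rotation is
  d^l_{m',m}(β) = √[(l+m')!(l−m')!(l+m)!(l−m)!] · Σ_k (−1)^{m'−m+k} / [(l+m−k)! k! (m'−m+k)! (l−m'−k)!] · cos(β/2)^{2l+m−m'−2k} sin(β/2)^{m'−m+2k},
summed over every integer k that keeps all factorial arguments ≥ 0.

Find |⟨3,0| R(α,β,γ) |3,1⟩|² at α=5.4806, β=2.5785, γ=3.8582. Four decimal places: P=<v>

Split into d^3_{0,1}(β=2.5785) × two z-phases.
Half-angle: c=0.277841, s=0.960627. N=√(6·6·24·2)=41.569219
k∈{1,2,3} keeps every argument non-negative
  k=1: (−1)^0·41.5692/(12)·0.2778^5·0.9606^1 = +0.005510
  k=2: (−1)^1·41.5692/(4)·0.2778^3·0.9606^3 = -0.197591
  k=3: (−1)^2·41.5692/(12)·0.2778^1·0.9606^5 = +0.787338
d^3_{0,1}(2.5785) = +0.005510 -0.197591 +0.787338 = +0.595257
|D^3_{0,1}|² = |d^3_{0,1}(β)|² = (+0.595257)² = 0.354331 (the z-rotation phases have unit modulus)

P=0.3543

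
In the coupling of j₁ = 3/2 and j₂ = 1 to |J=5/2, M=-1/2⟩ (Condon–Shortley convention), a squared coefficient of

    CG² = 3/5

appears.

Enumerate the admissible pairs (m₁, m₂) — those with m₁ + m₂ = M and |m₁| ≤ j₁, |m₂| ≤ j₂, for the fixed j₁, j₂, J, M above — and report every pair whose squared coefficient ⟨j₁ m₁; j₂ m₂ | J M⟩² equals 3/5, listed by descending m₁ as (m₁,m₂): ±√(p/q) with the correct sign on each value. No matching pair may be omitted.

Admissible pairs with m₁+m₂ = M = -1/2: (-3/2,1), (-1/2,0), (1/2,-1)
  (m₁,m₂)=(1/2,-1): CG² = 3/10, CG = +√(3/10)
  (m₁,m₂)=(-1/2,0): CG² = 3/5, CG = +√(3/5)   ← matches the target
  (m₁,m₂)=(-3/2,1): CG² = 1/10, CG = +√(1/10)
Pairs with CG² = 3/5: (-1/2,0): +√(3/5)

(-1/2,0): +√(3/5)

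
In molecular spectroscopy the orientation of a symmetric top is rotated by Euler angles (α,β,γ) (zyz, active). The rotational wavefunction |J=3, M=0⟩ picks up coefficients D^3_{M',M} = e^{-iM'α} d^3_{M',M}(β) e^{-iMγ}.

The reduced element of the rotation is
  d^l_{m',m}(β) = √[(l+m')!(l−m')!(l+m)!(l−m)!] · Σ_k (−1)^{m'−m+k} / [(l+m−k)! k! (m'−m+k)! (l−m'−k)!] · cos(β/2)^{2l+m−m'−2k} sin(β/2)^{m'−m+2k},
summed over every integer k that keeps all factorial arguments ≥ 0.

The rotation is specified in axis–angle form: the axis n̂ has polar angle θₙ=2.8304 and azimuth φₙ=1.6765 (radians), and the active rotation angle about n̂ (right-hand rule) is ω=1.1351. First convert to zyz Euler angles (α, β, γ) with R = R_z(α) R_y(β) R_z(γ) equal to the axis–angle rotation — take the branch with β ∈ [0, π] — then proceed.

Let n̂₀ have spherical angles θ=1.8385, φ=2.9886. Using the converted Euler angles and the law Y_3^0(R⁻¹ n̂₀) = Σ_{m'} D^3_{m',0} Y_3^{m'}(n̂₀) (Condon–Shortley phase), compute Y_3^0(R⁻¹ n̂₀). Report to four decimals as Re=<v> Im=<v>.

Axis–angle → zyz. n̂ = (sinθₙcosφₙ, sinθₙsinφₙ, cosθₙ) = (-0.032306, +0.304485, -0.951969), ω = 1.1351.
R = I cosω + sinω [n̂]ₓ + (1−cosω) n̂n̂ᵀ gives
  R = [+0.422645, +0.857348, +0.293814; -0.868718, +0.475625, -0.138240; -0.258265, -0.196815, +0.945814]
β = atan2(√(R₁₃²+R₂₃²), R₃₃) = 0.330705; α = atan2(R₂₃, R₁₃) mod 2π = 5.843414; γ = atan2(R₃₂, −R₃₁) mod 2π = 5.632006
Need the full column D^3_{m',0} for m'=−3..3 at α=5.8434, β=0.3307, γ=5.6320.
cos(β/2)=0.986360, sin(β/2)=0.164600
d^3_{-3,0}: single k=3 term ⇒ +0.019139;  D = +0.004762-0.018537i
d^3_{-2,0}: k∈[2..3] ⇒ +0.140464 -0.003912 = +0.136552;  D = +0.087052-0.105206i
d^3_{-1,0}: k∈[1..3] ⇒ +0.532352 -0.044474 +0.000413 = +0.488291;  D = +0.441829-0.207881i
d^3_{0,0}: k∈[0..3] ⇒ +0.920903 -0.230805 +0.006427 -0.000020 = +0.696505;  D = +0.696505+0.000000i
d^3_{1,0}: k∈[0..2] ⇒ -0.532352 +0.044474 -0.000413 = -0.488291;  D = -0.441829-0.207881i
d^3_{2,0}: k∈[0..1] ⇒ +0.140464 -0.003912 = +0.136552;  D = +0.087052+0.105206i
d^3_{3,0}: single k=0 term ⇒ -0.019139;  D = -0.004762-0.018537i
Y_3^{m'}(θ=1.8385,φ=2.9886) and Σ D·Y over m':
  (+0.0048-0.0185i)·(-0.3355-0.1658i)  (+0.0871-0.1052i)·(-0.2397-0.0757i)  (+0.4418-0.2079i)·(+0.2003+0.0309i)  (+0.6965+0.0000i)·(+0.2616+0.0000i)  (-0.4418-0.2079i)·(-0.2003+0.0309i)  (+0.0871+0.1052i)·(-0.2397+0.0757i)  (-0.0048-0.0185i)·(+0.3355-0.1658i)
Y_3^0(R⁻¹ n̂) = +0.304994+0.000000i

Re=0.3050 Im=0.0000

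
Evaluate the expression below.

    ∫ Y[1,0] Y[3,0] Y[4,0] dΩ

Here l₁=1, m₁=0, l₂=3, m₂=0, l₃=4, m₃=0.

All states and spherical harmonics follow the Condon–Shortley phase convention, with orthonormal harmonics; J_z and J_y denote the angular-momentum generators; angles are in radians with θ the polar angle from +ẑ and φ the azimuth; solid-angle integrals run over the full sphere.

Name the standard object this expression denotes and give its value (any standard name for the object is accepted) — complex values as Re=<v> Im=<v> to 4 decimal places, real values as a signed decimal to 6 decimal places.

Gaunt coefficient, +0.246233

This is a Gaunt coefficient — the integral of a triple product of spherical harmonics over the sphere.
Checks pass: Σm=0; 8 even; l₃=4∈[2,4].
(2·1+1)(2·3+1)(2·4+1) = 189
Δ: 0! 2! 6! / 9! → 1/252
sum: t=0:+1/36 = 1/36
3j²(1 3 4; 0 0 0) = Δ·Π!·Σ² = 4/63  (sign +1)
(m-triple is (0,0,0) — same symbol as above.)
combine: 4πI² = 189·4/63·4/63 = 16/21
take √, sign +1: I = 0.24623252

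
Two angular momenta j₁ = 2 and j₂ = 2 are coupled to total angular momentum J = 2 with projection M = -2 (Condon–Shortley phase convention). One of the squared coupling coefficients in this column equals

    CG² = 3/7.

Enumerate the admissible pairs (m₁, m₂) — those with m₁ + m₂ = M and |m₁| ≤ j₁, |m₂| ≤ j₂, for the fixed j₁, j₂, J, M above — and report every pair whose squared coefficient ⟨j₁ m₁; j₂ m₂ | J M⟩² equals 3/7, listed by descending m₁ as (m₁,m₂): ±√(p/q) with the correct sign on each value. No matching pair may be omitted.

(-1,-1): −√(3/7)

Admissible pairs with m₁+m₂ = M = -2: (-2,0), (-1,-1), (0,-2)
  (m₁,m₂)=(0,-2): CG² = 2/7, CG = +√(2/7)
  (m₁,m₂)=(-1,-1): CG² = 3/7, CG = −√(3/7)   ← matches the target
  (m₁,m₂)=(-2,0): CG² = 2/7, CG = +√(2/7)
Pairs with CG² = 3/7: (-1,-1): −√(3/7)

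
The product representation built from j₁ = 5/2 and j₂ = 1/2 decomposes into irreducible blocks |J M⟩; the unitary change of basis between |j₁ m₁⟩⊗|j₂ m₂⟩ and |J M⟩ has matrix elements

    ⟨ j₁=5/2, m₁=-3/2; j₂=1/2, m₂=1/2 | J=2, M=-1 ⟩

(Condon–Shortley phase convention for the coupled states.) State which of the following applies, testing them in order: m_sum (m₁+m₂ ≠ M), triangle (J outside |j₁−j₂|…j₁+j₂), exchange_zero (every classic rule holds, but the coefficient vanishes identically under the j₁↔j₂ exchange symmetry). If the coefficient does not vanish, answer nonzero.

nonzero

m-sum: m₁+m₂ = -3/2+1/2 = -1, M = -1  ✓
triangle: |j₁−j₂| = 2 ≤ J = 2 ≤ j₁+j₂ = 3  ✓
exchange: j₁≠j₂ or m₁≠m₂ — the exchange symmetry imposes no constraint here
value check: CG = −√(2/3) = -0.816497 ≠ 0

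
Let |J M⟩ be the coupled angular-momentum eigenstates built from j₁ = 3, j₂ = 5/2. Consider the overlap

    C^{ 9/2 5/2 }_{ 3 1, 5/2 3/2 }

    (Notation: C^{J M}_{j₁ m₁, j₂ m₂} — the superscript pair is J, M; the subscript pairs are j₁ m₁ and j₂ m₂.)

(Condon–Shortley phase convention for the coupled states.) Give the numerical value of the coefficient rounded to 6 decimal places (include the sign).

j₁+j₂−J=1  J+j₁−j₂=5  J−j₁+j₂=4  j₁+j₂+J+1=11
(j₁±m₁, j₂±m₂, J±M) = (4,2,4,1,7,2)
P² = 92160/11
sum k=0..1:
  [0] +1/288 = 1/288
  [1] −1/144 = -1/144
S = -1/288
C² = P²·S² = 10/99 ; C = -0.317821

−√(10/99) ≈ -0.317821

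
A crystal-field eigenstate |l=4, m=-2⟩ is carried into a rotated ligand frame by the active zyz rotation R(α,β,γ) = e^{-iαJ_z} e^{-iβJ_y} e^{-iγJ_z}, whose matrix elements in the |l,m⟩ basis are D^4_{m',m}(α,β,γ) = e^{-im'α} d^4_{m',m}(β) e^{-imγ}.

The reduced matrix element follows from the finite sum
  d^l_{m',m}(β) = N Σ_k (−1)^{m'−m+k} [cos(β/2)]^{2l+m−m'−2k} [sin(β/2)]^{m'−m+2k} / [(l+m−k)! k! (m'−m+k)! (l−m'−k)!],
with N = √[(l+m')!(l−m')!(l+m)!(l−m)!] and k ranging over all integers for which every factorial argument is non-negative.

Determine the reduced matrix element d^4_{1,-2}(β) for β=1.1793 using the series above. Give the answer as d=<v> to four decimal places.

d=-0.3748

d^4_{1,-2}(β=1.1793) via the finite sum:
Half-angle: c=0.831135, s=0.556070. N=√(120·6·2·720)=1018.233765
k∈{0,1,2} keeps every argument non-negative
  k=0: (−1)^3·1018.2338/(72)·0.8311^5·0.5561^3 = -0.964412
  k=1: (−1)^4·1018.2338/(48)·0.8311^3·0.5561^5 = +0.647544
  k=2: (−1)^5·1018.2338/(240)·0.8311^1·0.5561^7 = -0.057972
d^4_{1,-2}(1.1793) = -0.964412 +0.647544 -0.057972 = -0.374839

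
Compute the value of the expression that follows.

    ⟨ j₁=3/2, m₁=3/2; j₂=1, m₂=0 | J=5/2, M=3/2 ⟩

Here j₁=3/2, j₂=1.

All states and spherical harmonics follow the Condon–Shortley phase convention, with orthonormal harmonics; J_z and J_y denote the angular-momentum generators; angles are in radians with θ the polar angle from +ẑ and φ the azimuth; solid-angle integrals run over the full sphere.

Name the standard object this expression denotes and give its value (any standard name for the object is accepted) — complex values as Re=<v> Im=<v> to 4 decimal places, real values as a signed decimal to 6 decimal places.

This is a Clebsch–Gordan (vector-coupling) coefficient.
j₁+j₂−J=0  J+j₁−j₂=3  J−j₁+j₂=2  j₁+j₂+J+1=6
(j₁±m₁, j₂±m₂, J±M) = (3,0,1,1,4,1)
P² = 72/5
sum k=0..0:
  [0] +1/6 = 1/6
S = 1/6
C² = P²·S² = 2/5 ; C = +0.632456

Clebsch–Gordan coefficient, +√(2/5) ≈ +0.632456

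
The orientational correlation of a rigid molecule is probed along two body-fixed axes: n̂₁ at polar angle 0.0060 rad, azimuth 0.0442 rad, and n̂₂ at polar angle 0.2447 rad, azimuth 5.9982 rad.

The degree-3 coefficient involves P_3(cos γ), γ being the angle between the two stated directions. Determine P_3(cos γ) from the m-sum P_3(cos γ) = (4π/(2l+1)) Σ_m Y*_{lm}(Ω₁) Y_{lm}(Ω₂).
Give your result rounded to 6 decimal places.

Summing Y*_{l m}(θ₁,φ₁)·Y_{l m}(θ₂,φ₂) over m ∈ [−3, 3]; prefactor 4π/(2·3+1) = 1.795196:
  m=-3: (0.000000, 0.000000) × (0.003893, 0.004476) = (0.000000, 0.000000)  (running Σ = (0.000000, 0.000000))
  m=-2: (0.000037, 0.000003) × (0.048996, 0.031403) = (0.000002, 0.000001)  (running Σ = (0.000002, 0.000001))
  m=-1: (0.007748, 0.000343) × (0.278499, 0.081589) = (0.002130, 0.000728)  (running Σ = (0.002132, 0.000729))
  m=0: (0.746272, -0.000000) × (0.617868, 0.000000) = (0.461098, 0.000000)  (running Σ = (0.463229, 0.000729))
  m=1: (-0.007748, 0.000343) × (-0.278499, 0.081589) = (0.002130, -0.000728)  (running Σ = (0.465359, 0.000001))
  m=2: (0.000037, -0.000003) × (0.048996, -0.031403) = (0.000002, -0.000001)  (running Σ = (0.465361, 0.000000))
  m=3: (-0.000000, 0.000000) × (-0.003893, 0.004476) = (0.000000, -0.000000)  (running Σ = (0.465361, -0.000000))
Total Σ_m = (0.465361, -0.000000). Multiply by 1.795196: (0.835414, -0.000000). P_3(cos γ) = 0.835414

0.835414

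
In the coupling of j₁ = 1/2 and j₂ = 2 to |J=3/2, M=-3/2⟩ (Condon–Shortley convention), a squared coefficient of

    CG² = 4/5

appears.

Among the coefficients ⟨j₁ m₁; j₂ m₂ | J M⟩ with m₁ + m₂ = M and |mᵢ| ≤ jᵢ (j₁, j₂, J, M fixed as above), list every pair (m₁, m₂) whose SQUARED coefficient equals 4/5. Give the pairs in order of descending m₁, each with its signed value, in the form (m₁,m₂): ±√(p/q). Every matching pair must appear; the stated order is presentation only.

Admissible pairs with m₁+m₂ = M = -3/2: (-1/2,-1), (1/2,-2)
  (m₁,m₂)=(1/2,-2): CG² = 4/5, CG = +√(4/5)   ← matches the target
  (m₁,m₂)=(-1/2,-1): CG² = 1/5, CG = −√(1/5)
Pairs with CG² = 4/5: (1/2,-2): +√(4/5)

(1/2,-2): +√(4/5)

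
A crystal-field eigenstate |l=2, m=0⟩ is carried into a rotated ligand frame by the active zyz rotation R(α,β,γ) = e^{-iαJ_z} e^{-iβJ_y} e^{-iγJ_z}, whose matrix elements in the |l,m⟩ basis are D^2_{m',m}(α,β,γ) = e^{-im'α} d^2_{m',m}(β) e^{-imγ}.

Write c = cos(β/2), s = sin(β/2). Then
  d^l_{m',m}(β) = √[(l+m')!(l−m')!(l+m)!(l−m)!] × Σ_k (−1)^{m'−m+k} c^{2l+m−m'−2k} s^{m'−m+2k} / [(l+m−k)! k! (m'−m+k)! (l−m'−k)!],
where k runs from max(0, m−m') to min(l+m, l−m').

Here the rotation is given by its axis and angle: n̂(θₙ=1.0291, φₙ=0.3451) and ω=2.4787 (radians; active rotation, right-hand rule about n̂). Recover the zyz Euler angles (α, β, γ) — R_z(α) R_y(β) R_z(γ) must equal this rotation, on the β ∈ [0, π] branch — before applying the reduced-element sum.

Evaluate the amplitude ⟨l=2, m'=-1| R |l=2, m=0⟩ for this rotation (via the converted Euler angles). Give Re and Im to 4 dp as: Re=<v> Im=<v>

Axis–angle → zyz. n̂ = (sinθₙcosφₙ, sinθₙsinφₙ, cosθₙ) = (+0.806318, +0.289859, +0.515590), ω = 2.4787.
R = I cosω + sinω [n̂]ₓ + (1−cosω) n̂n̂ᵀ gives
  R = [+0.374390, +0.100646, +0.921793; +0.735234, -0.637972, -0.228961; +0.565035, +0.763454, -0.312848]
β = atan2(√(R₁₃²+R₂₃²), R₃₃) = 1.888987; α = atan2(R₂₃, R₁₃) mod 2π = 6.039726; γ = atan2(R₃₂, −R₃₁) mod 2π = 2.207933
Split into d^2_{-1,0}(β=1.8890) × two z-phases.
Half-angle: c=0.586153, s=0.810200. N=√(1·6·2·2)=4.898979
The bounds max(0,m−m')=1 and min(l+m,l−m')=2 give 2 terms
  k=1: (−1)^0·4.8990/(2)·0.5862^3·0.8102^1 = +0.399670
  k=2: (−1)^1·4.8990/(2)·0.5862^1·0.8102^3 = -0.763596
d^2_{-1,0}(1.8890) = +0.399670 -0.763596 = -0.363926
Phases: e^{-i·(-1)·6.0397}=+0.970510-0.241062i, e^{-i·(0)·2.2079}=+1.000000+0.000000i ⇒ D=-0.353194+0.087729i

Re=-0.3532 Im=0.0877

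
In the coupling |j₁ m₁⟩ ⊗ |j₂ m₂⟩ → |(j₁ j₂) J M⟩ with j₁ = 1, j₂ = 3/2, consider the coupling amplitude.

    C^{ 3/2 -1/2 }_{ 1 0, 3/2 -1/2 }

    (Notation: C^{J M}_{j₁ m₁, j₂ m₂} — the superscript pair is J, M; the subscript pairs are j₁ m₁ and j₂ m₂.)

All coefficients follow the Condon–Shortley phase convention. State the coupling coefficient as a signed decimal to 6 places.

+√(1/15) = +0.258199

√[4·1!1!2!/5! · 1!1!1!2!1!2!] = √(4/15)
  +(−1)^0/∏(0,1,1,1,0,1)! = 1  (running 1)
  +(−1)^1/∏(1,0,0,0,1,2)! = -1/2  (running 1/2)
⟨..|..⟩ = √(4/15)·(1/2) = +0.258199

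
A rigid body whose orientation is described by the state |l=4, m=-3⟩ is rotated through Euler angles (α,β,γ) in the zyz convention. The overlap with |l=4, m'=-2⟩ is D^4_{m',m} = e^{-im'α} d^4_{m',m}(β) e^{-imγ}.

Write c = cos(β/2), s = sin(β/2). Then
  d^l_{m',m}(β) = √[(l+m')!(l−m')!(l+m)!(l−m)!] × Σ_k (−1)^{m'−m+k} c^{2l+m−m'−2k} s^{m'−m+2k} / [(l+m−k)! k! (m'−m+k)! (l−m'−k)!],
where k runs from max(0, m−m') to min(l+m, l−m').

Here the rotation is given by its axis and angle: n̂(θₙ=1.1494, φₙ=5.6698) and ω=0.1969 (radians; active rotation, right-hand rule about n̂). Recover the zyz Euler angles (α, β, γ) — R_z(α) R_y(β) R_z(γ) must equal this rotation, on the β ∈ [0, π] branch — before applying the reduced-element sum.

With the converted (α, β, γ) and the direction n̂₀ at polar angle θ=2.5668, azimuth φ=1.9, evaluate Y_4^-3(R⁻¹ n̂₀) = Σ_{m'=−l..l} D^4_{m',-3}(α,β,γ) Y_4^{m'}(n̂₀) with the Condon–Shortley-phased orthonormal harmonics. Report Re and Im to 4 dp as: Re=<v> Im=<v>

Re=-0.1105 Im=-0.0030

Axis–angle → zyz. n̂ = (sinθₙcosφₙ, sinθₙsinφₙ, cosθₙ) = (+0.746170, -0.525281, +0.409035), ω = 0.1969.
R = I cosω + sinω [n̂]ₓ + (1−cosω) n̂n̂ᵀ gives
  R = [+0.991436, -0.087593, -0.096864; +0.072446, +0.986009, -0.150125; +0.108658, +0.141822, +0.983911]
β = atan2(√(R₁₃²+R₂₃²), R₃₃) = 0.179626; α = atan2(R₂₃, R₁₃) mod 2π = 4.139382; γ = atan2(R₃₂, −R₃₁) mod 2π = 2.224560
Need the full column D^4_{m',-3} for m'=−4..4 at α=4.1394, β=0.1796, γ=2.2246.
cos(β/2)=0.995970, sin(β/2)=0.089692
d^4_{-4,-3}: single k=1 term ⇒ +0.246617;  D = -0.080087-0.233251i
d^4_{-3,-3}: k∈[0..1] ⇒ +0.968207 -0.054965 = +0.913242;  D = +0.886572+0.219092i
d^4_{-2,-3}: k∈[0..1] ⇒ -0.326244 +0.007937 = -0.318306;  D = +0.231700-0.218252i
d^4_{-1,-3}: k∈[0..1] ⇒ +0.062324 -0.000842 = +0.061482;  D = -0.011159-0.060461i
d^4_{0,-3}: k∈[0..1] ⇒ -0.008367 +0.000068 = -0.008299;  D = -0.007674-0.003159i
d^4_{1,-3}: k∈[0..1] ⇒ +0.000842 -0.000004 = +0.000838;  D = -0.000688+0.000478i
d^4_{2,-3}: k∈[0..1] ⇒ -0.000064 +0.000000 = -0.000064;  D = +0.000002+0.000064i
d^4_{3,-3}: k∈[0..1] ⇒ +0.000004 -0.000000 = +0.000004;  D = +0.000003+0.000002i
d^4_{4,-3}: single k=0 term ⇒ -0.000000;  D = +0.000000-0.000000i
Y_4^{m'}(θ=2.5668,φ=1.9) and Σ D·Y over m':
  (-0.0801-0.2333i)·(+0.0097-0.0374i)  (+0.8866+0.2191i)·(-0.1409-0.0930i)  (+0.2317-0.2183i)·(-0.3074+0.2378i)  (-0.0112-0.0605i)·(+0.1348+0.3945i)  (-0.0077-0.0032i)·(-0.0809+0.0000i)  (-0.0007+0.0005i)·(-0.1348+0.3945i)  (+0.0000+0.0001i)·(-0.3074-0.2378i)  (+0.0000+0.0000i)·(+0.1409-0.0930i)  (+0.0000-0.0000i)·(+0.0097+0.0374i)
Y_4^-3(R⁻¹ n̂) = -0.110505-0.003008i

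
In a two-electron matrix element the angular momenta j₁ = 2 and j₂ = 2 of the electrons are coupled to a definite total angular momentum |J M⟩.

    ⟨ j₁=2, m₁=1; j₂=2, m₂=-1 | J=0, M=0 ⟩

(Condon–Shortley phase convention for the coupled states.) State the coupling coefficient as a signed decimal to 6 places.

j₁+j₂−J=4  J+j₁−j₂=0  J−j₁+j₂=0  j₁+j₂+J+1=5
(j₁±m₁, j₂±m₂, J±M) = (3,1,1,3,0,0)
P² = 36/5
sum k=1..1:
  [1] −1/6 = -1/6
S = -1/6
C² = P²·S² = 1/5 ; C = -0.447214

−√(1/5) ≈ -0.447214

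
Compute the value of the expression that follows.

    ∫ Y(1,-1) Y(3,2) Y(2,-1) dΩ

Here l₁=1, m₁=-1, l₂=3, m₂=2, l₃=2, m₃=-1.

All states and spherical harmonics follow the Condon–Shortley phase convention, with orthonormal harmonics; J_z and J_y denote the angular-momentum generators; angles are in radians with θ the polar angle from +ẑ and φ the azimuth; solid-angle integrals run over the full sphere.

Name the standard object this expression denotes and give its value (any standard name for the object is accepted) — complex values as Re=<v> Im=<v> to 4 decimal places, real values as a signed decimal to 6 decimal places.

This is a Gaunt coefficient — the integral of a triple product of spherical harmonics over the sphere.
m-sum 0 ✓  L=6 even ✓  2≤2≤4 ✓
Π(2lᵢ+1) = 3×7×5 = 105
triangle coeff Δ(1,3,2) = 1/105
Σ_t [1,1]: t=1:−1/4 = -1/4
(3j)²=3/35 [(1 3 2; 0 0 0)], sign=-1
Σ_t [2,2]: t=2:+1/12 = 1/12
(3j)²=2/21 [(1 3 2; -1 2 -1)], sign=-1
⇒ 4πI² = 6/7
I = (+1)√(6/7/(4π)) = 0.26116903

Gaunt coefficient, +0.261169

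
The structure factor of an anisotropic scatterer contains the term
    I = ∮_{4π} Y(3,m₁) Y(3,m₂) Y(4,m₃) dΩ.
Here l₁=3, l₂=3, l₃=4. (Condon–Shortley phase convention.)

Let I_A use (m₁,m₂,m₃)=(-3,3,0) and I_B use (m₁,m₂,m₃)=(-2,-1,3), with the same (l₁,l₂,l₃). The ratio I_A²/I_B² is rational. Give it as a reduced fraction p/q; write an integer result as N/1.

Shared (l₁,l₂,l₃)=(3,3,4): N and (l;000)² cancel in I_A²/I_B².
A: Δ = 2!·4!·4!/11! = 1/34650; Racah Σ t=2..2: t=2:+1/1152 = 1/1152; ⇒ 3j(3 3 4; -3 3 0)² = 1/154, sgn +1
B: Δ = 2!·4!·4!/11! = 1/34650; Racah Σ t=1..2: t=1:−1/144 t=2:+1/288 = -1/288; ⇒ 3j(3 3 4; -2 -1 3)² = 1/99, sgn +1
I_A²/I_B² = (1/154)/(1/99) = 9/14

9/14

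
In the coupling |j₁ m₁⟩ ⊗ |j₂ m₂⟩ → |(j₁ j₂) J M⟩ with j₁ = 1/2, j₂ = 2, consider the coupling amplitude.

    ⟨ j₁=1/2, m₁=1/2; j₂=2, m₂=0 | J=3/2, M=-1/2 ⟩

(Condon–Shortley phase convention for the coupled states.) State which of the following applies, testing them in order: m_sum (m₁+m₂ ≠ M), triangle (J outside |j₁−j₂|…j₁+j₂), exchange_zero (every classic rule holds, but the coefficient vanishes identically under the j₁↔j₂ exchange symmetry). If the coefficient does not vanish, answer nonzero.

m_sum

m-sum: m₁+m₂ = 1/2+0 = 1/2, M = -1/2  ✗ ⇒ coefficient is 0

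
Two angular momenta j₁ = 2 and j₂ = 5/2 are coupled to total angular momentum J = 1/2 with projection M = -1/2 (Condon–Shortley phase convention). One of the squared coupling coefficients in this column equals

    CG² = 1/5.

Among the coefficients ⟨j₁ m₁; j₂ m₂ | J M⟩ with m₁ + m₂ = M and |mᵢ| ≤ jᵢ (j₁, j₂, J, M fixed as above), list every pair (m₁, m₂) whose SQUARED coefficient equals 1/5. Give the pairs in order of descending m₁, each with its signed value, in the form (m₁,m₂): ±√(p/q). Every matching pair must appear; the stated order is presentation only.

Admissible pairs with m₁+m₂ = M = -1/2: (-2,3/2), (-1,1/2), (0,-1/2), (1,-3/2), (2,-5/2)
  (m₁,m₂)=(2,-5/2): CG² = 1/3, CG = +√(1/3)
  (m₁,m₂)=(1,-3/2): CG² = 4/15, CG = −√(4/15)
  (m₁,m₂)=(0,-1/2): CG² = 1/5, CG = +√(1/5)   ← matches the target
  (m₁,m₂)=(-1,1/2): CG² = 2/15, CG = −√(2/15)
  (m₁,m₂)=(-2,3/2): CG² = 1/15, CG = +√(1/15)
Pairs with CG² = 1/5: (0,-1/2): +√(1/5)

(0,-1/2): +√(1/5)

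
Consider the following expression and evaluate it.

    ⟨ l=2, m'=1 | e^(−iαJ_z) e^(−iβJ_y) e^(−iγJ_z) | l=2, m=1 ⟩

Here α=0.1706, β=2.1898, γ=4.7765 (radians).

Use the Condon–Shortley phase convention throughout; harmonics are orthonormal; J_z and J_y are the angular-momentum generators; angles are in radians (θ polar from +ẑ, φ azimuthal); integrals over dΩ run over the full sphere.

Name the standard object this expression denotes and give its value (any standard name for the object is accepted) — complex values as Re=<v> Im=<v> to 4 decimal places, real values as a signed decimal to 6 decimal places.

This is a Wigner D-matrix element — the rotation-matrix element ⟨l m'| R(α,β,γ) |l m⟩ in the angular-momentum basis.
Split into d^2_{1,1}(β=2.1898) × two z-phases.
c=cos(2.189800/2)=0.458135, s=sin(2.189800/2)=0.888882; N=√[6·1·6·1]=6.000000
The bounds max(0,m−m')=0 and min(l+m,l−m')=1 give 2 terms
  k=0: (−1)^0·6.0000/(6)·0.4581^4·0.8889^0 = +0.044053
  k=1: (−1)^1·6.0000/(2)·0.4581^2·0.8889^2 = -0.497505
d^2_{1,1}(2.1898) = +0.044053 -0.497505 = -0.453452
Phases: e^{-i·(1)·0.1706}=+0.985483-0.169774i, e^{-i·(1)·4.7765}=+0.064067+0.997946i ⇒ D=-0.105456-0.441019i

Wigner D-matrix element, Re=-0.1055 Im=-0.4410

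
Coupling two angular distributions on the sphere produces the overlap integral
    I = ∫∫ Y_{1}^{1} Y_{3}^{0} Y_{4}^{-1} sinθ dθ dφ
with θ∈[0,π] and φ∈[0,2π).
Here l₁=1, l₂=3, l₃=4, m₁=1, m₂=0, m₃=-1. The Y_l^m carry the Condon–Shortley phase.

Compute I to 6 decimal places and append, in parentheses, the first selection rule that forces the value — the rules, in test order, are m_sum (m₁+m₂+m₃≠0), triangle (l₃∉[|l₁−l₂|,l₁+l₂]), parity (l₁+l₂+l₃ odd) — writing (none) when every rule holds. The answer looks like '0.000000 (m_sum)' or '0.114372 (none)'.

Rules hold: Σm=0, L=8 even, 2≤4≤4.
N = 3·7·9 = 189
Δ = 0!·2!·6!/9! = 1/252
Racah Σ t=0..0: t=0:+1/36 = 1/36
⇒ 3j(1 3 4; 0 0 0)² = 4/63, sgn +1
Racah Σ t=0..0: t=0:+1/72 = 1/72
⇒ 3j(1 3 4; 1 0 -1)² = 5/126, sgn -1
4πI² = N·(3j₀)²·(3jₘ)² = 10/21
I = -1·√(0.47619/4π) = -0.19466390
No selection rule forces the value: the integral is nonzero (none).

-0.194664 (none)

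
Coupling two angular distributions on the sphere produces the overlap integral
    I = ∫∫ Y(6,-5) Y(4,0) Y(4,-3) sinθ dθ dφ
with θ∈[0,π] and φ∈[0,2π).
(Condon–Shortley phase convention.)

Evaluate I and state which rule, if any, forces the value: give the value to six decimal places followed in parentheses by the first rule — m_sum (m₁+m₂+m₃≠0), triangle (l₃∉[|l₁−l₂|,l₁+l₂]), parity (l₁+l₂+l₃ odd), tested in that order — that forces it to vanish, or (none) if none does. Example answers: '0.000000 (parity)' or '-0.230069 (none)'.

-5 + 0 − 3 = -8 ≠ 0: azimuthal integral kills it; I = 0

0.000000 (m_sum)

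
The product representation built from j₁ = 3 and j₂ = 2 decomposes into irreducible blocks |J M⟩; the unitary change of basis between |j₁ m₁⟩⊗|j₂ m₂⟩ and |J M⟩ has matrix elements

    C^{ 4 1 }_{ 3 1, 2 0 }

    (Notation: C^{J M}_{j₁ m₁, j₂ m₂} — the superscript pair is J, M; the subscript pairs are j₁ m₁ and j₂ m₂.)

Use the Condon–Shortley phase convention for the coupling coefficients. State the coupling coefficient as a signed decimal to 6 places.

+0.327327  (= +√(3/28))

√[9·1!5!3!/10! · 4!2!2!2!5!3!] = √(1728/7)
  +(−1)^0/∏(0,1,2,2,3,1)! = 1/24  (running 1/24)
  +(−1)^1/∏(1,0,1,1,4,2)! = -1/48  (running 1/48)
⟨..|..⟩ = √(1728/7)·(1/48) = +0.327327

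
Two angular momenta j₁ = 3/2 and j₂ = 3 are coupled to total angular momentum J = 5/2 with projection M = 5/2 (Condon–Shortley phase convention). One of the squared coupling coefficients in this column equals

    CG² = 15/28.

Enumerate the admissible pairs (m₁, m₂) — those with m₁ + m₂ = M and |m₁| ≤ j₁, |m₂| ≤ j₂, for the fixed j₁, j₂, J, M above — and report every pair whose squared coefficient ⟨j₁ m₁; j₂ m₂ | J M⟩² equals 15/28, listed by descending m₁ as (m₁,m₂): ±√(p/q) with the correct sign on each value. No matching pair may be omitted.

(-1/2,3): +√(15/28)

Admissible pairs with m₁+m₂ = M = 5/2: (-1/2,3), (1/2,2), (3/2,1)
  (m₁,m₂)=(3/2,1): CG² = 3/28, CG = +√(3/28)
  (m₁,m₂)=(1/2,2): CG² = 5/14, CG = −√(5/14)
  (m₁,m₂)=(-1/2,3): CG² = 15/28, CG = +√(15/28)   ← matches the target
Pairs with CG² = 15/28: (-1/2,3): +√(15/28)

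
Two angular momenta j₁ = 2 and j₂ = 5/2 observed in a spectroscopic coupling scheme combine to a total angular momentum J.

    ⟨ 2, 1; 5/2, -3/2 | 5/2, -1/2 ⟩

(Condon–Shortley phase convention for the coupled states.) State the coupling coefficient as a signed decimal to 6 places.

+√(6/35) ≈ +0.414039

triangle: 2!*2!*3!/8! = 24/40320
(j±m)!: 3!*1!*1!*4!*2!*3! = 1728
prefactor² = (2J+1)*Δ*N² = 216/35
  k=0: +1/(0!*2!*1!*1!*1!*2!) = 1/4
  k=1: −1/(1!*1!*0!*0!*2!*3!) = -1/12
Σ = 1/6  ⇒  CG² = 216/35*(1/6)² = 6/35
CG = +√(6/35) = +0.414039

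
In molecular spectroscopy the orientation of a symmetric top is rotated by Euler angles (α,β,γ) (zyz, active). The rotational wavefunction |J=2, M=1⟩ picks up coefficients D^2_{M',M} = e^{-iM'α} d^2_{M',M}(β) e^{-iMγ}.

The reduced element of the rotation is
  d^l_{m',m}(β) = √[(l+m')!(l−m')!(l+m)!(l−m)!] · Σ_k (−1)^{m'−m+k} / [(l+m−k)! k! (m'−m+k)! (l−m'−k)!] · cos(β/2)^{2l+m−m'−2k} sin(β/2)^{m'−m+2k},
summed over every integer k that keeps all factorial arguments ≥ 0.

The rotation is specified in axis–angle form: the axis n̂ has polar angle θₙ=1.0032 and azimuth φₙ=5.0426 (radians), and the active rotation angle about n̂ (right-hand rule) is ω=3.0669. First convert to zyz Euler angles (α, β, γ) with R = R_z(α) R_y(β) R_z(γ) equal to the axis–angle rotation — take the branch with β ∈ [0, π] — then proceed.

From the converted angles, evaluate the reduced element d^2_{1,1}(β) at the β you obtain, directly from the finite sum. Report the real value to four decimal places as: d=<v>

Axis–angle → zyz. n̂ = (sinθₙcosφₙ, sinθₙsinφₙ, cosθₙ) = (+0.273400, -0.797641, +0.537607), ω = 3.0669.
R = I cosω + sinω [n̂]ₓ + (1−cosω) n̂n̂ᵀ gives
  R = [-0.847925, -0.475660, +0.234031; -0.395424, +0.273477, -0.876841; +0.353076, -0.836037, -0.419975]
β = atan2(√(R₁₃²+R₂₃²), R₃₃) = 2.004215; α = atan2(R₂₃, R₁₃) mod 2π = 4.973212; γ = atan2(R₃₂, −R₃₁) mod 2π = 4.312789
d^2_{1,1}(β=2.0042) via the finite sum:
With c≡cos(β/2)=0.538528 and s≡sin(β/2)=0.842608, N=[6·1·6·1]^{1/2}=6.000000
The bounds max(0,m−m')=0 and min(l+m,l−m')=1 give 2 terms
  k=0: (−1)^0·6.0000/(6)·0.5385^4·0.8426^0 = +0.084107
  k=1: (−1)^1·6.0000/(2)·0.5385^2·0.8426^2 = -0.617715
d^2_{1,1}(2.0042) = +0.084107 -0.617715 = -0.533608

d=-0.5336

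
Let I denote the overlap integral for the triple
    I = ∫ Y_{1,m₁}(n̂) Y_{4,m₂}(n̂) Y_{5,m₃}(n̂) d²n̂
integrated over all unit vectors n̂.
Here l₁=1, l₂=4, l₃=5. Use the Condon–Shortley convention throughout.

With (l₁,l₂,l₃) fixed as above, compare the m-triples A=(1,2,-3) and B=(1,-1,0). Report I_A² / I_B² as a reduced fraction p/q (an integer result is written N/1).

14/5

Shared (l₁,l₂,l₃)=(1,4,5): N and (l;000)² cancel in I_A²/I_B².
A: Δ = 0!·2!·8!/11! = 1/495; Racah Σ t=0..0: t=0:+1/2880 = 1/2880; ⇒ 3j(1 4 5; 1 2 -3)² = 28/495, sgn +1
B: Δ = 0!·2!·8!/11! = 1/495; Racah Σ t=0..0: t=0:+1/1440 = 1/1440; ⇒ 3j(1 4 5; 1 -1 0)² = 2/99, sgn -1
I_A²/I_B² = (28/495)/(2/99) = 14/5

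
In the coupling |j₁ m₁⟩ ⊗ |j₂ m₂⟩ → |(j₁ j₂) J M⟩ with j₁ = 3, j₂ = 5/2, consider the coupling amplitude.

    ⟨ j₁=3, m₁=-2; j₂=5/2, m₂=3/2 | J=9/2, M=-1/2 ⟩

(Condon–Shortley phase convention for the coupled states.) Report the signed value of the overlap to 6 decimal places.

−√(361/1386) ≈ -0.510355

triangle: 1!·5!·4!/11! = 2880/39916800
(j±m)!: 1!·5!·4!·1!·4!·5! = 8294400
prefactor² = (2J+1)·Δ·N² = 460800/77
  k=0: +1/(0!·1!·5!·4!·0!·0!) = 1/2880
  k=1: −1/(1!·0!·4!·3!·1!·1!) = -1/144
Σ = -19/2880  ⇒  CG² = 460800/77·(-19/2880)² = 361/1386
CG = −√(361/1386) = -0.510355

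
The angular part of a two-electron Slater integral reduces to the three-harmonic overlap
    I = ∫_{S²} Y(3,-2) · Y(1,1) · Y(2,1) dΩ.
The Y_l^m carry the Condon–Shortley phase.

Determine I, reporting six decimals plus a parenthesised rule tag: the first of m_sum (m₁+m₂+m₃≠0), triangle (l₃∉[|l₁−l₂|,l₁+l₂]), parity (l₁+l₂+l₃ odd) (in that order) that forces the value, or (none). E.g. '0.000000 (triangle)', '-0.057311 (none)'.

m-sum 0 ✓  L=6 even ✓  2≤2≤4 ✓
Π(2lᵢ+1) = 7×3×5 = 105
triangle coeff Δ(3,1,2) = 1/105
Σ_t [1,1]: t=1:−1/4 = -1/4
(3j)²=3/35 [(3 1 2; 0 0 0)], sign=-1
Σ_t [2,2]: t=2:+1/12 = 1/12
(3j)²=2/21 [(3 1 2; -2 1 1)], sign=-1
⇒ 4πI² = 6/7
I = (+1)√(6/7/(4π)) = 0.26116903
No selection rule forces the value: the integral is nonzero (none).

0.261169 (none)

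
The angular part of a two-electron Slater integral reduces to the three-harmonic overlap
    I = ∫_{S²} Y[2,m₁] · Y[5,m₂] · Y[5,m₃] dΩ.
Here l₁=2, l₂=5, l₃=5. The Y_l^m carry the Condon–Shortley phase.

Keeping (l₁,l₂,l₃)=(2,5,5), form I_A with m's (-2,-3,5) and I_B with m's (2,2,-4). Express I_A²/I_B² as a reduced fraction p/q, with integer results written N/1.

l's match ⇒ only the (l;m) 3-j factors differ between A and B.
A: triangle coeff Δ(2,5,5) = 1/38610; Σ_t [2,2]: t=2:+1/161280 = 1/161280; (3j)²=1/143 [(2 5 5; -2 -3 5)], sign=+1
B: triangle coeff Δ(2,5,5) = 1/38610; Σ_t [0,0]: t=0:+1/20160 = 1/20160; (3j)²=12/715 [(2 5 5; 2 2 -4)], sign=-1
I_A²/I_B² = (1/143)/(12/715) = 5/12

5/12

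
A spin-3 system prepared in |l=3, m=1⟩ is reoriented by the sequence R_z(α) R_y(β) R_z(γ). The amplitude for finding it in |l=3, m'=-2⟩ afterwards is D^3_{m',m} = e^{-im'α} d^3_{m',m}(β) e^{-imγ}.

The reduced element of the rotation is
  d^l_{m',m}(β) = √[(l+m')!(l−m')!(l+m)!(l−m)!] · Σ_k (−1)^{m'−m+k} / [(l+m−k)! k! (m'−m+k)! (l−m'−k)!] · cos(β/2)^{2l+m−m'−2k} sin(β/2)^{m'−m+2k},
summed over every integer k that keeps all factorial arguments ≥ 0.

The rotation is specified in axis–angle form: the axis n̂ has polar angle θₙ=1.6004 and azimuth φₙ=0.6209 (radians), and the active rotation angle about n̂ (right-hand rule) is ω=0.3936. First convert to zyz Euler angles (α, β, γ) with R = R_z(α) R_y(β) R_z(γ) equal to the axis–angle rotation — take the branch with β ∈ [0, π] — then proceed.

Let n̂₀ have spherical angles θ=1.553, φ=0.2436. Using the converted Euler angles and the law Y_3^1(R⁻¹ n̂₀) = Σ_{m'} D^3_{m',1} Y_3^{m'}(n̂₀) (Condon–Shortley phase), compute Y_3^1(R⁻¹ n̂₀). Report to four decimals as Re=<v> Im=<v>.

Re=0.2691 Im=0.0797

Axis–angle → zyz. n̂ = (sinθₙcosφₙ, sinθₙsinφₙ, cosθₙ) = (+0.812999, +0.581513, -0.029599), ω = 0.3936.
R = I cosω + sinω [n̂]ₓ + (1−cosω) n̂n̂ᵀ gives
  R = [+0.974076, +0.047502, +0.221179; +0.024799, +0.949392, -0.313114; -0.224859, +0.310482, +0.923601]
β = atan2(√(R₁₃²+R₂₃²), R₃₃) = 0.393425; α = atan2(R₂₃, R₁₃) mod 2π = 5.327388; γ = atan2(R₃₂, −R₃₁) mod 2π = 0.943995
Need the full column D^3_{m',1} for m'=−3..3 at α=5.3274, β=0.3934, γ=0.9440.
cos(β/2)=0.980714, sin(β/2)=0.195446
d^3_{-3,1}: single k=4 term ⇒ +0.005436;  D = -0.004261+0.003375i
d^3_{-2,1}: k∈[3..4] ⇒ +0.044539 -0.000884 = +0.043655;  D = -0.041881-0.012316i
d^3_{-1,1}: k∈[2..4] ⇒ +0.212020 -0.011228 +0.000056 = +0.200848;  D = -0.064893-0.190076i
d^3_{0,1}: k∈[1..3] ⇒ +0.614230 -0.073185 +0.000969 = +0.542014;  D = +0.317922-0.438981i
d^3_{1,1}: k∈[0..2] ⇒ +0.889724 -0.282693 +0.008421 = +0.615451;  D = +0.615408+0.007264i
d^3_{2,1}: k∈[0..1] ⇒ -0.560713 +0.044539 = -0.516174;  D = -0.292814-0.425083i
d^3_{3,1}: single k=0 term ⇒ +0.136858;  D = -0.047263+0.128438i
Y_3^{m'}(θ=1.553,φ=0.2436) and Σ D·Y over m':
  (-0.0043+0.0034i)·(+0.3105-0.2784i)  (-0.0419-0.0123i)·(+0.0161-0.0085i)  (-0.0649-0.1901i)·(-0.3131+0.0778i)  (+0.3179-0.4390i)·(-0.0199+0.0000i)  (+0.6154+0.0073i)·(+0.3131+0.0778i)  (-0.2928-0.4251i)·(+0.0161+0.0085i)  (-0.0473+0.1284i)·(-0.3105-0.2784i)
Y_3^1(R⁻¹ n̂) = +0.269072+0.079707i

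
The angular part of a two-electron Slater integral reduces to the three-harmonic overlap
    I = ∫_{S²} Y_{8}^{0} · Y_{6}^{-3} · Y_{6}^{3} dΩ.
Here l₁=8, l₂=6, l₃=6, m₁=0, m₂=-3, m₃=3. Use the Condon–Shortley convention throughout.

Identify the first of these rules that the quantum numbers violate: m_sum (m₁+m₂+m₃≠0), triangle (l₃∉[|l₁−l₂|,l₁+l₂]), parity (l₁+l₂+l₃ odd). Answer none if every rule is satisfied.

none

Σmᵢ = 0  ✓
l₃∈[|l₁−l₂|,l₁+l₂]=[2,14], have l₃=6  ✓
Σlᵢ = 20 ⇒ even  ✓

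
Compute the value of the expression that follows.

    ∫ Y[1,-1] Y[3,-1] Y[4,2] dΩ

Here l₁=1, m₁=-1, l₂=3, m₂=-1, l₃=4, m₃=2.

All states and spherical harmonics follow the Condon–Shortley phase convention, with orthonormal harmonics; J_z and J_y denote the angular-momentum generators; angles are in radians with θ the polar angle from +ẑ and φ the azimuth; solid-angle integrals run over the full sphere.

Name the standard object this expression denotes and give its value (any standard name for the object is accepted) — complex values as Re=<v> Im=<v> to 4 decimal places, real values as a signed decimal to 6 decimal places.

Gaunt coefficient, +0.238414

This is a Gaunt coefficient — the integral of a triple product of spherical harmonics over the sphere.
Checks pass: Σm=0; 8 even; l₃=4∈[2,4].
(2·1+1)(2·3+1)(2·4+1) = 189
Δ: 0! 2! 6! / 9! → 1/252
sum: t=0:+1/36 = 1/36
3j²(1 3 4; 0 0 0) = Δ·Π!·Σ² = 4/63  (sign +1)
sum: t=0:+1/96 = 1/96
3j²(1 3 4; -1 -1 2) = Δ·Π!·Σ² = 5/84  (sign +1)
combine: 4πI² = 189·4/63·5/84 = 5/7
take √, sign +1: I = 0.23841361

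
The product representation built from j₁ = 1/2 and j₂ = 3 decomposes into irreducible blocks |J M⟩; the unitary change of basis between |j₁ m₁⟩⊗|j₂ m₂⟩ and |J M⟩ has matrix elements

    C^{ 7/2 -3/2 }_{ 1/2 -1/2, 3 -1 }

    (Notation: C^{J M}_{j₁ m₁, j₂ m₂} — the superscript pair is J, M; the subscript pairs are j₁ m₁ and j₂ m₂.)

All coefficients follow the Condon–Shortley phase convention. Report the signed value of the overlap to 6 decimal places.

+0.845154  (= +√(5/7))

triangle: 0!×1!×6!/8! = 720/40320
(j±m)!: 0!×1!×2!×4!×2!×5! = 11520
prefactor² = (2J+1)×Δ×N² = 11520/7
  k=0: +1/(0!×0!×1!×2!×0!×4!) = 1/48
Σ = 1/48  ⇒  CG² = 11520/7×(1/48)² = 5/7
CG = +√(5/7) = +0.845154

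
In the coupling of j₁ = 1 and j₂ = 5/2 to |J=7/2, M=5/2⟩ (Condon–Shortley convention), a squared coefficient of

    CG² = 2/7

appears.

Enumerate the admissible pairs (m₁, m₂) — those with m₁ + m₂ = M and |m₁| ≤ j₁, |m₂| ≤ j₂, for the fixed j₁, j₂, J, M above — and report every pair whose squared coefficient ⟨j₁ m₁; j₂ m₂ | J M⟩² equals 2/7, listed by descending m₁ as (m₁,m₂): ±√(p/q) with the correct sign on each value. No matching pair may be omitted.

(0,5/2): +√(2/7)

Admissible pairs with m₁+m₂ = M = 5/2: (0,5/2), (1,3/2)
  (m₁,m₂)=(1,3/2): CG² = 5/7, CG = +√(5/7)
  (m₁,m₂)=(0,5/2): CG² = 2/7, CG = +√(2/7)   ← matches the target
Pairs with CG² = 2/7: (0,5/2): +√(2/7)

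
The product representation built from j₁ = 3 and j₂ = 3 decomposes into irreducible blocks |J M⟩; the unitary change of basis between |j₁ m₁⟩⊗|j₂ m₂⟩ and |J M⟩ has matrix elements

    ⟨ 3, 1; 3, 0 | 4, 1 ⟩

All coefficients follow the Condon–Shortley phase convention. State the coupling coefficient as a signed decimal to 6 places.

−√(15/154) = -0.312094

√[9·2!4!4!/11! · 4!2!3!3!5!3!] = √(124416/385)
  +(−1)^0/∏(0,2,2,3,2,1)! = 1/48  (running 1/48)
  +(−1)^1/∏(1,1,1,2,3,2)! = -1/24  (running -1/48)
  +(−1)^2/∏(2,0,0,1,4,3)! = 1/288  (running -5/288)
⟨..|..⟩ = √(124416/385)·(-5/288) = -0.312094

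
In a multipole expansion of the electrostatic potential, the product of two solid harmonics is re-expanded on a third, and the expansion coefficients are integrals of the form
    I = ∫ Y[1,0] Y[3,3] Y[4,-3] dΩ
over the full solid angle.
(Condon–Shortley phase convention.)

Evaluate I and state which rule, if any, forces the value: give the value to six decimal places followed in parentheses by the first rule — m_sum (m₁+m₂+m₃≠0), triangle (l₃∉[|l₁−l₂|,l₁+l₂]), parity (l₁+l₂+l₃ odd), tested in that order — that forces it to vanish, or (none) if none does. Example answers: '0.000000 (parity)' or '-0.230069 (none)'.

-0.162868 (none)

m-sum 0 ✓  L=8 even ✓  2≤4≤4 ✓
Π(2lᵢ+1) = 3×7×9 = 189
triangle coeff Δ(1,3,4) = 1/252
Σ_t [0,0]: t=0:+1/36 = 1/36
(3j)²=4/63 [(1 3 4; 0 0 0)], sign=+1
Σ_t [0,0]: t=0:+1/720 = 1/720
(3j)²=1/36 [(1 3 4; 0 3 -3)], sign=-1
⇒ 4πI² = 1/3
I = (-1)√(1/3/(4π)) = -0.16286750
No selection rule forces the value: the integral is nonzero (none).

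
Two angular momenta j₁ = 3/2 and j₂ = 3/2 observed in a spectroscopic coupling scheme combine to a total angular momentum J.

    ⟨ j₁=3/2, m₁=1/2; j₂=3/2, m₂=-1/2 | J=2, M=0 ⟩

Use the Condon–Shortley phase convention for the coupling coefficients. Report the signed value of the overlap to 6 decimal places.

√[5·1!2!2!/6! · 2!1!1!2!2!2!] = √(4/9)
  +(−1)^0/∏(0,1,1,1,1,1)! = 1  (running 1)
  +(−1)^1/∏(1,0,0,0,2,2)! = -1/4  (running 3/4)
⟨..|..⟩ = √(4/9)·(3/4) = +0.500000

+0.500000  (= +√(1/4))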